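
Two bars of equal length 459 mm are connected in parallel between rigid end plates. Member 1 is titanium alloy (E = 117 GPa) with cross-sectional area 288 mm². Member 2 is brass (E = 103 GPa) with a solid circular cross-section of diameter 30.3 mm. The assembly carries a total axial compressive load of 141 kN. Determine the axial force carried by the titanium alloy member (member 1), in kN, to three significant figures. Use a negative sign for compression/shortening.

-44.0 kN

A_2 = 721.1 mm².
Equal strain + equilibrium ⇒ each member carries load in proportion to AE: A₁E₁ = 33700000 N, A₂E₂ = 74270000 N, ΣAE = 108000000 N.
F₁ = P·A₁E₁/ΣAE = -141000·33700000/108000000 = -44010 N.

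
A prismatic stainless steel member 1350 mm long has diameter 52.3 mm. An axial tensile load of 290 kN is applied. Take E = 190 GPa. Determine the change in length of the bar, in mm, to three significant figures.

0.959 mm

A = 2148 mm².
δ_mech = NL/(AE) = 290000·1350/(2148·190000) = 0.9591 mm.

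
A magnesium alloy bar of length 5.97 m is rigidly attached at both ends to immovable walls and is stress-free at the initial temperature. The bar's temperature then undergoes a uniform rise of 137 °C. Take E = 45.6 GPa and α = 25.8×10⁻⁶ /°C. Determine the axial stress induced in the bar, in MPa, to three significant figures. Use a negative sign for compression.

-161 MPa

Free thermal expansion αLΔT = 25.8e-6 · 5970 · 137 = 21.1 mm.
The walls impose strain ε = −(21.1)/5970 = -3.5346e-03; σ = Eε = 45600 · -3.5346e-03 = -161.2 MPa.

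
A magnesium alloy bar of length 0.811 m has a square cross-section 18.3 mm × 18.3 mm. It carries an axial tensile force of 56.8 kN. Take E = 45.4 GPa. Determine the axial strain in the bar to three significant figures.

0.00374

A = 334.9 mm².
σ = N/A = 169.6 MPa; ε = σ/E = 169.6/45400 = 3.736e-03.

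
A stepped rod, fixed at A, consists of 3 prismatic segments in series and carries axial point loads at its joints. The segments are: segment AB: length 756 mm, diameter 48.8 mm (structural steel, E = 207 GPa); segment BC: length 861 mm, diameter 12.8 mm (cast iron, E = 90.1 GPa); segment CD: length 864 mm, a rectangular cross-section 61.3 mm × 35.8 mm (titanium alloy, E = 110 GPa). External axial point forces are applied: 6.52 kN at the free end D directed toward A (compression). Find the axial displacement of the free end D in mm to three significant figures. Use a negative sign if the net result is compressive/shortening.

Internal axial forces (sectioning from the free end, tension +): N_CD = -6.52 kN, N_BC = -6.52 kN, N_AB = -6.52 kN.
A_AB = 1870 mm².
A_BC = 128.7 mm².
A_CD = 2195 mm².
δ_AB = -6520·756/(1870·207000) = -0.01273 mm
δ_BC = -6520·861/(128.7·90100) = -0.4842 mm
δ_CD = -6520·864/(2195·110000) = -0.02334 mm
δ = Σδ_i = -0.5203 mm.

-0.520 mm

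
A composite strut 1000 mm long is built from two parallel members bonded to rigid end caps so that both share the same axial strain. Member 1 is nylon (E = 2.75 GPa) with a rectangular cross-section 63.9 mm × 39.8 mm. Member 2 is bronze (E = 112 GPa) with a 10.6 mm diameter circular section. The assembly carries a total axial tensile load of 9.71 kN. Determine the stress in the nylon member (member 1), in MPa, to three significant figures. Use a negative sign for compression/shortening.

1.58 MPa

A_1 = 2543 mm².
A_2 = 88.25 mm².
Equal strain + equilibrium ⇒ each member carries load in proportion to AE: A₁E₁ = 6994000 N, A₂E₂ = 9884000 N, ΣAE = 16880000 N.
σ₁ = P·E₁/ΣAE = 9710·2750/16880000 = 1.582 MPa.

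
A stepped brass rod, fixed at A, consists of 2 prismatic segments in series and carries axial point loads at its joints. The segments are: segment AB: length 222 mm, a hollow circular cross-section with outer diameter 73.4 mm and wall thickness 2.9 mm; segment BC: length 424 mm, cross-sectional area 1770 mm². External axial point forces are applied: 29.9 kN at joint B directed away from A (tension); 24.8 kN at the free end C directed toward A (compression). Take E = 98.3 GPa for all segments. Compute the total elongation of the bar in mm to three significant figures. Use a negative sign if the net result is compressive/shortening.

Internal axial forces (sectioning from the free end, tension +): N_BC = -24.8 kN, N_AB = 5.1 kN.
A_AB = 642.3 mm².
δ_AB = 5100·222/(642.3·98300) = 0.01793 mm
δ_BC = -24800·424/(1770·98300) = -0.06044 mm
δ = Σδ_i = -0.0425 mm.

-0.0425 mm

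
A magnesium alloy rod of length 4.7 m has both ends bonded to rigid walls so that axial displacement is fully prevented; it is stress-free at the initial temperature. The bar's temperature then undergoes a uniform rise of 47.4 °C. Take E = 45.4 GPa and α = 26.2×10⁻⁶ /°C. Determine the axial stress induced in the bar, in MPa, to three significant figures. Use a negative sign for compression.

-56.4 MPa

Free thermal expansion αLΔT = 26.2e-6 · 4700 · 47.4 = 5.837 mm.
The walls impose strain ε = −(5.837)/4700 = -1.2419e-03; σ = Eε = 45400 · -1.2419e-03 = -56.38 MPa.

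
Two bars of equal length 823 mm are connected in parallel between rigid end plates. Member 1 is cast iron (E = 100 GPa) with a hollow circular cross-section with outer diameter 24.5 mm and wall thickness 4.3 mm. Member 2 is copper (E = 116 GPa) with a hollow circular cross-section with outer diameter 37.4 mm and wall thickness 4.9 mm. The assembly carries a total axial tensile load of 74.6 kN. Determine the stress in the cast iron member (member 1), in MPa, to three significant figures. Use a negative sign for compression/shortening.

87.4 MPa

A_1 = 272.9 mm².
A_2 = 500.3 mm².
Equal strain + equilibrium ⇒ each member carries load in proportion to AE: A₁E₁ = 27290000 N, A₂E₂ = 58030000 N, ΣAE = 85320000 N.
σ₁ = P·E₁/ΣAE = 74600·100000/85320000 = 87.43 MPa.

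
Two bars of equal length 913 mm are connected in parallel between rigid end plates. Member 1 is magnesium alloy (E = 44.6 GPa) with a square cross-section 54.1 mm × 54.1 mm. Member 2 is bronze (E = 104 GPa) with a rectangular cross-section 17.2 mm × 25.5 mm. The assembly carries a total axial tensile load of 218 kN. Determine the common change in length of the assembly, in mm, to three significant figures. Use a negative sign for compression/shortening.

1.13 mm

A_1 = 2927 mm².
A_2 = 438.6 mm².
Equal strain + equilibrium ⇒ each member carries load in proportion to AE: A₁E₁ = 130500000 N, A₂E₂ = 45610000 N, ΣAE = 176200000 N.
δ = PL/ΣAE = 218000·913/176200000 = 1.13 mm.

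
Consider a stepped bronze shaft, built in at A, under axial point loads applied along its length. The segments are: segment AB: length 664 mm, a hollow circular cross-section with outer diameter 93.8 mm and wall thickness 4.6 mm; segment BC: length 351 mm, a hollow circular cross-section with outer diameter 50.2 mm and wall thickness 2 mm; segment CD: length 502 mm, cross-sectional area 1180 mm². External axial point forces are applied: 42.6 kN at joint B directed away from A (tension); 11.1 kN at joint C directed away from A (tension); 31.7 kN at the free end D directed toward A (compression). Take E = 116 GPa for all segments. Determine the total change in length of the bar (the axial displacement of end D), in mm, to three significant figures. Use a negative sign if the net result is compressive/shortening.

Internal axial forces (sectioning from the free end, tension +): N_CD = -31.7 kN, N_BC = -20.6 kN, N_AB = 22 kN.
A_AB = 1289 mm².
A_BC = 302.8 mm².
δ_AB = 22000·664/(1289·116000) = 0.09769 mm
δ_BC = -20600·351/(302.8·116000) = -0.2058 mm
δ_CD = -31700·502/(1180·116000) = -0.1163 mm
δ = Σδ_i = -0.2244 mm.

-0.224 mm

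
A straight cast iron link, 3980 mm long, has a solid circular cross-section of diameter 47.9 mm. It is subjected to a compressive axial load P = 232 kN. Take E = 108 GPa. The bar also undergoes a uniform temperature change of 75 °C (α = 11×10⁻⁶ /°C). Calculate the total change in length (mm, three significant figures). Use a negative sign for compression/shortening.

-1.46 mm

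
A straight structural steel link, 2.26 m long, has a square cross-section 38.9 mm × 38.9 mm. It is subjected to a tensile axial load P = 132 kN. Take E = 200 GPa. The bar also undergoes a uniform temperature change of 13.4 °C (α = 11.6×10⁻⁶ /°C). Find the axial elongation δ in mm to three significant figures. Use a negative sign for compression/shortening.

A = 1513 mm².
δ_mech = NL/(AE) = 132000·2260/(1513·200000) = 0.9857 mm.
δ_thermal = αLΔT = 11.6e-6·2260·13.4 = 0.3513 mm.
δ = δ_mech + δ_thermal = 1.337 mm.

1.34 mm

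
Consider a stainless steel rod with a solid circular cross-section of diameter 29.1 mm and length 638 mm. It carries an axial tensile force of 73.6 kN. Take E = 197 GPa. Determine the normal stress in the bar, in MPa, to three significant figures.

A = 665.1 mm².
σ = N/A = 73600/665.1 = 110.7 MPa.

111 MPa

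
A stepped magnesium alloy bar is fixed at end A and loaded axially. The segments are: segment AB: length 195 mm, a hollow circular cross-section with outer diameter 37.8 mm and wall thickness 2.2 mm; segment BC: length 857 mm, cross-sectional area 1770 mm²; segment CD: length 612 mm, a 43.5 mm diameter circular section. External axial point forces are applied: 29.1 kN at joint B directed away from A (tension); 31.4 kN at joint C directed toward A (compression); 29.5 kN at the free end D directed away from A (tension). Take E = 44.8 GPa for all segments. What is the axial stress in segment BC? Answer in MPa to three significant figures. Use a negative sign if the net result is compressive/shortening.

Internal axial forces (sectioning from the free end, tension +): N_CD = 29.5 kN, N_BC = -1.9 kN, N_AB = 27.2 kN.
σ_BC = N_BC/A_BC = -1900/1770 = -1.073 MPa.

-1.07 MPa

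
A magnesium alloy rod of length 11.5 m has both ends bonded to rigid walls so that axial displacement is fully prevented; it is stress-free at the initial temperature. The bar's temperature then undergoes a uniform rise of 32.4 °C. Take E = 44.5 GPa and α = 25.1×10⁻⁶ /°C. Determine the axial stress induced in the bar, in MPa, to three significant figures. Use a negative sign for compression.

Free thermal expansion αLΔT = 25.1e-6 · 11500 · 32.4 = 9.352 mm.
The walls impose strain ε = −(9.352)/11500 = -8.1324e-04; σ = Eε = 44500 · -8.1324e-04 = -36.19 MPa.

-36.2 MPa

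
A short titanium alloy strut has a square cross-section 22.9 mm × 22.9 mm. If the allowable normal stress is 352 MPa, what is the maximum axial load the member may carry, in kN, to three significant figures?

185 kN

A = 524.4 mm².
P_max = σ_allow · A = 352 · 524.4 = 184600 N = 184.6 kN.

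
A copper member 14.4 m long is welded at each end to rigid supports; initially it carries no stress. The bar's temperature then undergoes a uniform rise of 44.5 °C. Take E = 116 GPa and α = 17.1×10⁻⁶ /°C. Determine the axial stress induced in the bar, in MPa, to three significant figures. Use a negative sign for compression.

-88.3 MPa

Free thermal expansion αLΔT = 17.1e-6 · 14400 · 44.5 = 10.96 mm.
The walls impose strain ε = −(10.96)/14400 = -7.6095e-04; σ = Eε = 116000 · -7.6095e-04 = -88.27 MPa.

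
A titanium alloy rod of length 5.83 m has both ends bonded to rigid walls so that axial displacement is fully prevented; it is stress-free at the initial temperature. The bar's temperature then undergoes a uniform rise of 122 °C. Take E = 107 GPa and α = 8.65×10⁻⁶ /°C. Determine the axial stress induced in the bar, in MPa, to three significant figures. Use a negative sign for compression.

-113 MPa

Free thermal expansion αLΔT = 8.65e-6 · 5830 · 122 = 6.152 mm.
The walls impose strain ε = −(6.152)/5830 = -1.0553e-03; σ = Eε = 107000 · -1.0553e-03 = -112.9 MPa.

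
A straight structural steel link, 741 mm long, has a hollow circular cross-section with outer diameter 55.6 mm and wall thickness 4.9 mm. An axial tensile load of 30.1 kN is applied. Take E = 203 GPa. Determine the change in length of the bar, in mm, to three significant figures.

A = 780.5 mm².
δ_mech = NL/(AE) = 30100·741/(780.5·203000) = 0.1408 mm.

0.141 mm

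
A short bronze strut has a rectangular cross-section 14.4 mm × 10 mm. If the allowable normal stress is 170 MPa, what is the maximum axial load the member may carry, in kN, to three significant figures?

24.5 kN

A = 144 mm².
P_max = σ_allow · A = 170 · 144 = 24480 N = 24.48 kN.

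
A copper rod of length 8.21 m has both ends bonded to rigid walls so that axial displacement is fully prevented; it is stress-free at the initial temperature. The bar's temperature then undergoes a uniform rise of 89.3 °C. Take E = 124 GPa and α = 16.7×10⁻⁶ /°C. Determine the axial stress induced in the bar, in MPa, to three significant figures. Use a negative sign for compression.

-185 MPa

Free thermal expansion αLΔT = 16.7e-6 · 8210 · 89.3 = 12.24 mm.
The walls impose strain ε = −(12.24)/8210 = -1.4913e-03; σ = Eε = 124000 · -1.4913e-03 = -184.9 MPa.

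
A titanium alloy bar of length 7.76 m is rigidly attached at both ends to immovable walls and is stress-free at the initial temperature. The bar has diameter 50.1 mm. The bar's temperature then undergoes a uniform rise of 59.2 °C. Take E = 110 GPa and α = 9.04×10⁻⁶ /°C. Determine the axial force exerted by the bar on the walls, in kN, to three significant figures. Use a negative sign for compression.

-116 kN

Free thermal expansion αLΔT = 9.04e-6 · 7760 · 59.2 = 4.153 mm.
The walls impose strain ε = −(4.153)/7760 = -5.3517e-04; σ = Eε = 110000 · -5.3517e-04 = -58.87 MPa.
Wall reaction R = σ·A = -58.87·1971 = -116100 N = -116.1 kN.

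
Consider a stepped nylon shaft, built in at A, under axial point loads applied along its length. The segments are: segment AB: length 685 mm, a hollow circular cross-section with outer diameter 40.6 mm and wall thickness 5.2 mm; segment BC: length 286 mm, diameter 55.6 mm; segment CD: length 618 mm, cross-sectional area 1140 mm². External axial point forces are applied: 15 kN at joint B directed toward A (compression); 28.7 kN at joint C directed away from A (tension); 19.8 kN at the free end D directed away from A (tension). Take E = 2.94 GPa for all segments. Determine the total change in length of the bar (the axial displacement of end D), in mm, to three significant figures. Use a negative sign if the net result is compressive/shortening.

Internal axial forces (sectioning from the free end, tension +): N_CD = 19.8 kN, N_BC = 48.5 kN, N_AB = 33.5 kN.
A_AB = 578.3 mm².
A_BC = 2428 mm².
δ_AB = 33500·685/(578.3·2940) = 13.5 mm
δ_BC = 48500·286/(2428·2940) = 1.943 mm
δ_CD = 19800·618/(1140·2940) = 3.651 mm
δ = Σδ_i = 19.09 mm.

19.1 mm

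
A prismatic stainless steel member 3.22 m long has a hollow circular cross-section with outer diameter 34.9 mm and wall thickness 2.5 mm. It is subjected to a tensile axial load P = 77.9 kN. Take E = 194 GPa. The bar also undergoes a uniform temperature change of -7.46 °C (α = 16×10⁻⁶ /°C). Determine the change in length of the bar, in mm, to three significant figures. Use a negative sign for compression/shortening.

A = 254.5 mm².
δ_mech = NL/(AE) = 77900·3220/(254.5·194000) = 5.081 mm.
δ_thermal = αLΔT = 16e-6·3220·-7.46 = -0.3843 mm.
δ = δ_mech + δ_thermal = 4.697 mm.

4.70 mm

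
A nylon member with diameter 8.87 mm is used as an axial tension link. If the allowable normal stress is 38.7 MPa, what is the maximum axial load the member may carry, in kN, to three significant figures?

2.39 kN

A = 61.79 mm².
P_max = σ_allow · A = 38.7 · 61.79 = 2391 N = 2.391 kN.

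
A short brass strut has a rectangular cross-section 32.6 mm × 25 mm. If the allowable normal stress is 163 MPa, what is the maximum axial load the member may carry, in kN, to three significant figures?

133 kN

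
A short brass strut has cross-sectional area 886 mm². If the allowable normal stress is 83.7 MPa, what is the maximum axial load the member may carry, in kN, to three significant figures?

P_max = σ_allow · A = 83.7 · 886 = 74160 N = 74.16 kN.

74.2 kN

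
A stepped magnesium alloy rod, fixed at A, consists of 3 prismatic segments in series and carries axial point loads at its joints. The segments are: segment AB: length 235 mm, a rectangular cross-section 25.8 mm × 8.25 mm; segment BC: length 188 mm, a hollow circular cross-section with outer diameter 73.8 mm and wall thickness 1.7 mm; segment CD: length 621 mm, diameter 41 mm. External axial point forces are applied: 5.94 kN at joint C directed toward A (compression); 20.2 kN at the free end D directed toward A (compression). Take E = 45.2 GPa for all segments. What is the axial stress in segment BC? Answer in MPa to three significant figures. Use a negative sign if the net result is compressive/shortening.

Internal axial forces (sectioning from the free end, tension +): N_CD = -20.2 kN, N_BC = -26.14 kN, N_AB = -26.14 kN.
A_BC = 385.1 mm².
σ_BC = N_BC/A_BC = -26140/385.1 = -67.88 MPa.

-67.9 MPa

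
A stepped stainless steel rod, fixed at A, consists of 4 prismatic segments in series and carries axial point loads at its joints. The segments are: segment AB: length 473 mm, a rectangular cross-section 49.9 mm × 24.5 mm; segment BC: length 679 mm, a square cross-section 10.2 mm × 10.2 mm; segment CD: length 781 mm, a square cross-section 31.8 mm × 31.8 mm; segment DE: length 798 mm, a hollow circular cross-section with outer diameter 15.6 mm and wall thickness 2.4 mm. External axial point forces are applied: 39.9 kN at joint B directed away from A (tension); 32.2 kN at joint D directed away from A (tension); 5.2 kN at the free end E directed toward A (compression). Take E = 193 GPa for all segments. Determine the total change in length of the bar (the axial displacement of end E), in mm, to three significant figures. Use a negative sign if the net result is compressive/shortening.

Internal axial forces (sectioning from the free end, tension +): N_DE = -5.2 kN, N_CD = 27 kN, N_BC = 27 kN, N_AB = 66.9 kN.
A_AB = 1223 mm².
A_BC = 104 mm².
A_CD = 1011 mm².
A_DE = 99.53 mm².
δ_AB = 66900·473/(1223·193000) = 0.1341 mm
δ_BC = 27000·679/(104·193000) = 0.913 mm
δ_CD = 27000·781/(1011·193000) = 0.108 mm
δ_DE = -5200·798/(99.53·193000) = -0.216 mm
δ = Σδ_i = 0.9391 mm.

0.939 mm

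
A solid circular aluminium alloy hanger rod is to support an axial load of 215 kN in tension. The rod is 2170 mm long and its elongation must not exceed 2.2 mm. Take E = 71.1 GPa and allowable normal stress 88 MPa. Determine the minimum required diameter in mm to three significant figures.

61.6 mm

Required area A ≥ P/σ_allow = 215000/88 = 2443 mm².
For a solid circular section, d ≥ √(4A/π) = 55.77 mm.
Elongation limit: A ≥ PL/(Eδ_allow) = 215000·2170/(71100·2.2) = 2983 mm² ⇒ d ≥ 61.63 mm.
The elongation limit governs.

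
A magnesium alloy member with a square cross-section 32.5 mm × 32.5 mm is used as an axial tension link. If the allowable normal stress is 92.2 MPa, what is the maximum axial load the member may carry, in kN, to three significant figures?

A = 1056 mm².
P_max = σ_allow · A = 92.2 · 1056 = 97390 N = 97.39 kN.

97.4 kN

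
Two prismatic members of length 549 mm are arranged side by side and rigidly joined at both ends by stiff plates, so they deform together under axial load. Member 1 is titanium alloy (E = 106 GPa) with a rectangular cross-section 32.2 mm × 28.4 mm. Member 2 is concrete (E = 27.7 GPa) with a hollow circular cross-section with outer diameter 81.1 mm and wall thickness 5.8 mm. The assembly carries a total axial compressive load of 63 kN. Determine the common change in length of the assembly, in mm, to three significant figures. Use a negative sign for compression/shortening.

-0.256 mm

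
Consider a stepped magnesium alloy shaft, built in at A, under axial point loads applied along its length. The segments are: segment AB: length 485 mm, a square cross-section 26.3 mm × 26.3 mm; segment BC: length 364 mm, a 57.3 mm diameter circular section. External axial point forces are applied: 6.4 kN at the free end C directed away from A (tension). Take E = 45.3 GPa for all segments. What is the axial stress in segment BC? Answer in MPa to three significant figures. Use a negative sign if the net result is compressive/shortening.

Internal axial forces (sectioning from the free end, tension +): N_BC = 6.4 kN, N_AB = 6.4 kN.
A_BC = 2579 mm².
σ_BC = N_BC/A_BC = 6400/2579 = 2.482 MPa.

2.48 MPa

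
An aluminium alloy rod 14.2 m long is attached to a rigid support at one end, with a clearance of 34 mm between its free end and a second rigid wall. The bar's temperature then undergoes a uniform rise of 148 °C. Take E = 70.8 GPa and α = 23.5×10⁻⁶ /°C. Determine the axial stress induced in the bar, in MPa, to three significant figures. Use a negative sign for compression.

-76.7 MPa

Free thermal expansion αLΔT = 23.5e-6 · 14200 · 148 = 49.39 mm.
The walls engage after the gap closes; constrained expansion = 49.39 − 34 = 15.39 mm.
The walls impose strain ε = −(15.39)/14200 = -1.0836e-03; σ = Eε = 70800 · -1.0836e-03 = -76.72 MPa.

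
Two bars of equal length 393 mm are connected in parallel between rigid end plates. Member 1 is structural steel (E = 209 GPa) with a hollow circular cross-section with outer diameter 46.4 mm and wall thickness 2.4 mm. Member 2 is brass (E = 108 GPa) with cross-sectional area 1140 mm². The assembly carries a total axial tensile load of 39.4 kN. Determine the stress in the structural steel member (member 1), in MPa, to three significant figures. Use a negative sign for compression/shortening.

42.8 MPa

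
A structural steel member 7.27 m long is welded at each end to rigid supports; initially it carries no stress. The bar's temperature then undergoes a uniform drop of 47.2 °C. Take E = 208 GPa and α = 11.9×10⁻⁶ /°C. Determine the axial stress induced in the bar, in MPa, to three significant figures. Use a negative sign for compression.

117 MPa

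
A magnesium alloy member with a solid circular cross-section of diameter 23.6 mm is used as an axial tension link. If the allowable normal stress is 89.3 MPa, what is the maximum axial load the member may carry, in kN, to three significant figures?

39.1 kN

A = 437.4 mm².
P_max = σ_allow · A = 89.3 · 437.4 = 39060 N = 39.06 kN.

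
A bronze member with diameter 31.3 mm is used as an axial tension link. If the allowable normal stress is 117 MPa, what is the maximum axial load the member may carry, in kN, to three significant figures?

90.0 kN

A = 769.4 mm².
P_max = σ_allow · A = 117 · 769.4 = 90030 N = 90.03 kN.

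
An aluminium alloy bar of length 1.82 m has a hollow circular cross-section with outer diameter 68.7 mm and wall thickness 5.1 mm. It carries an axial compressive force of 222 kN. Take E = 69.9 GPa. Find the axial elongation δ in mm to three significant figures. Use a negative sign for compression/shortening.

A = 1019 mm².
δ_mech = NL/(AE) = -222000·1820/(1019·69900) = -5.672 mm.

-5.67 mm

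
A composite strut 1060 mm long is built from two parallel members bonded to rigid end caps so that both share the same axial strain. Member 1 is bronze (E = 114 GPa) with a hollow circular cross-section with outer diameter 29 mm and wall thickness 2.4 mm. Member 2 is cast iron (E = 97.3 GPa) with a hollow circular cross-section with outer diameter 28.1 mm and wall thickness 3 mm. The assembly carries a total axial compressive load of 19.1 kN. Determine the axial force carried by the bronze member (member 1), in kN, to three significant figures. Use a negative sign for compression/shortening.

-9.52 kN

A_1 = 200.6 mm².
A_2 = 236.6 mm².
Equal strain + equilibrium ⇒ each member carries load in proportion to AE: A₁E₁ = 22860000 N, A₂E₂ = 23020000 N, ΣAE = 45880000 N.
F₁ = P·A₁E₁/ΣAE = -19100·22860000/45880000 = -9518 N.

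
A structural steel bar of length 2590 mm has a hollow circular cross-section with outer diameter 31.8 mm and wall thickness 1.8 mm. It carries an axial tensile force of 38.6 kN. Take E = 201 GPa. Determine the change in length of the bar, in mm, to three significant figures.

A = 169.6 mm².
δ_mech = NL/(AE) = 38600·2590/(169.6·201000) = 2.932 mm.

2.93 mm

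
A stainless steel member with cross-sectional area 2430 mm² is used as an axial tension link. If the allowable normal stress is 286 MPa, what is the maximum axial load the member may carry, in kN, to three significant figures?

P_max = σ_allow · A = 286 · 2430 = 695000 N = 695 kN.

695 kN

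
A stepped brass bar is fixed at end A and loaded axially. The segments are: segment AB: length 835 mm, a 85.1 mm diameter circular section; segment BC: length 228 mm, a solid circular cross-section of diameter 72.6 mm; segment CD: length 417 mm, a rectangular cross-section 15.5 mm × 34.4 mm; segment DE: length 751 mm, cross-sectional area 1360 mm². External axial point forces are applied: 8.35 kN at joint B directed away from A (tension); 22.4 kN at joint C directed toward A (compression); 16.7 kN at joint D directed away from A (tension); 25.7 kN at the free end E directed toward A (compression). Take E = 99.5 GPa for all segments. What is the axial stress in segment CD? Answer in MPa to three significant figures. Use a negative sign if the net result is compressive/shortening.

Internal axial forces (sectioning from the free end, tension +): N_DE = -25.7 kN, N_CD = -9 kN, N_BC = -31.4 kN, N_AB = -23.05 kN.
A_CD = 533.2 mm².
σ_CD = N_CD/A_CD = -9000/533.2 = -16.88 MPa.

-16.9 MPa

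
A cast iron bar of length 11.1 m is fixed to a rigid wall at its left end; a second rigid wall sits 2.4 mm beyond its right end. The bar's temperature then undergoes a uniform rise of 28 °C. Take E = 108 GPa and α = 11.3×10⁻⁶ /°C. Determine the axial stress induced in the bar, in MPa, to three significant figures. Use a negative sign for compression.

-10.8 MPa

Free thermal expansion αLΔT = 11.3e-6 · 11100 · 28 = 3.512 mm.
The walls engage after the gap closes; constrained expansion = 3.512 − 2.4 = 1.112 mm.
The walls impose strain ε = −(1.112)/11100 = -1.0018e-04; σ = Eε = 108000 · -1.0018e-04 = -10.82 MPa.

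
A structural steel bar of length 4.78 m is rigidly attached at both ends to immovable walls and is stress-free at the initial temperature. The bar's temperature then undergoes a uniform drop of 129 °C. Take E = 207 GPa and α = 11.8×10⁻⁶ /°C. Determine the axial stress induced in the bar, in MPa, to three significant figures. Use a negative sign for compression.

Free thermal expansion αLΔT = 11.8e-6 · 4780 · -129 = -7.276 mm.
The walls impose strain ε = −(-7.276)/4780 = 1.5222e-03; σ = Eε = 207000 · 1.5222e-03 = 315.1 MPa.

315 MPa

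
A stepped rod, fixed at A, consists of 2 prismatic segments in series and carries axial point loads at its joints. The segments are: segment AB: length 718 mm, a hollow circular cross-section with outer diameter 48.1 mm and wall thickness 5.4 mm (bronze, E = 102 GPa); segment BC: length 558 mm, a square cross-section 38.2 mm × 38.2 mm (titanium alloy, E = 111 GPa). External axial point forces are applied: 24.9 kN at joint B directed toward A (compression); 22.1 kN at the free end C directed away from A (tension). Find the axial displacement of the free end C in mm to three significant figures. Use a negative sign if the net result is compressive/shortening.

0.0489 mm

Internal axial forces (sectioning from the free end, tension +): N_BC = 22.1 kN, N_AB = -2.8 kN.
A_AB = 724.4 mm².
A_BC = 1459 mm².
δ_AB = -2800·718/(724.4·102000) = -0.02721 mm
δ_BC = 22100·558/(1459·111000) = 0.07613 mm
δ = Σδ_i = 0.04892 mm.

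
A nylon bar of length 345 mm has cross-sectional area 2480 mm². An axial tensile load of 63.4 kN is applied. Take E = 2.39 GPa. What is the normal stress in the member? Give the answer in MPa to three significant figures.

25.6 MPa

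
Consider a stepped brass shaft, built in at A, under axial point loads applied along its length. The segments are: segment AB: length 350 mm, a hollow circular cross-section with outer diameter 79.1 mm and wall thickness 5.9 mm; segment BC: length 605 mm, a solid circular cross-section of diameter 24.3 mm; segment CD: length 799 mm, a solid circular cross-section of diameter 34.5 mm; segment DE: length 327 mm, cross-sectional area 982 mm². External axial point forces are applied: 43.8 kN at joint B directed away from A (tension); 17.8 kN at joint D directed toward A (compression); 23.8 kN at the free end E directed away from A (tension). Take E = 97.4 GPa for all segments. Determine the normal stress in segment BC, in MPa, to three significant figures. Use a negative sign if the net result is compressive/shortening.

12.9 MPa

Internal axial forces (sectioning from the free end, tension +): N_DE = 23.8 kN, N_CD = 6 kN, N_BC = 6 kN, N_AB = 49.8 kN.
A_BC = 463.8 mm².
σ_BC = N_BC/A_BC = 6000/463.8 = 12.94 MPa.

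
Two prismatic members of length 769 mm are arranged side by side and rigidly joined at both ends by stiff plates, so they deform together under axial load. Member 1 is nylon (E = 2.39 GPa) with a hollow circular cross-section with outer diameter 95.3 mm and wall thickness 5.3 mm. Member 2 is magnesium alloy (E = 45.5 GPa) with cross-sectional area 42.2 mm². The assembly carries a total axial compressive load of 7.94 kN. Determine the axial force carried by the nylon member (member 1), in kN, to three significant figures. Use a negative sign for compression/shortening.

A_1 = 1499 mm².
Equal strain + equilibrium ⇒ each member carries load in proportion to AE: A₁E₁ = 3582000 N, A₂E₂ = 1920000 N, ΣAE = 5502000 N.
F₁ = P·A₁E₁/ΣAE = -7940·3582000/5502000 = -5169 N.

-5.17 kN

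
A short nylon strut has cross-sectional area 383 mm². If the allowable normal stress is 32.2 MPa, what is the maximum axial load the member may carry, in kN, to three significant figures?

12.3 kN

P_max = σ_allow · A = 32.2 · 383 = 12330 N = 12.33 kN.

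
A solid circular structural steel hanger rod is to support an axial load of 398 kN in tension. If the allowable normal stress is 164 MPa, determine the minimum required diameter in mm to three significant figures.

Required area A ≥ P/σ_allow = 398000/164 = 2427 mm².
For a solid circular section, d ≥ √(4A/π) = 55.59 mm.

55.6 mm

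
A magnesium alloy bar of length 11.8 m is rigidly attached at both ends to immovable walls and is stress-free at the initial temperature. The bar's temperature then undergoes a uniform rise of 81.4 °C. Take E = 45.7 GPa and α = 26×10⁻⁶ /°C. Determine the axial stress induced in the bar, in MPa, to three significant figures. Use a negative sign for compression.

-96.7 MPa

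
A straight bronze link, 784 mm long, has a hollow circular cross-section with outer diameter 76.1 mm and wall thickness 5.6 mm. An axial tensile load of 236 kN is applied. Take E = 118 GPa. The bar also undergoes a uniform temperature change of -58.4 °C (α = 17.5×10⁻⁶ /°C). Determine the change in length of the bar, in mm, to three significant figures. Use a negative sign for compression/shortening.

0.463 mm

A = 1240 mm².
δ_mech = NL/(AE) = 236000·784/(1240·118000) = 1.264 mm.
δ_thermal = αLΔT = 17.5e-6·784·-58.4 = -0.8012 mm.
δ = δ_mech + δ_thermal = 0.463 mm.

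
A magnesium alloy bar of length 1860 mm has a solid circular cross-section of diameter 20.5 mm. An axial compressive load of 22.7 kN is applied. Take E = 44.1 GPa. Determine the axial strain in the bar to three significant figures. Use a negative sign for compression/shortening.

-0.00156

A = 330.1 mm².
σ = N/A = -68.77 MPa; ε = σ/E = -68.77/44100 = -1.560e-03.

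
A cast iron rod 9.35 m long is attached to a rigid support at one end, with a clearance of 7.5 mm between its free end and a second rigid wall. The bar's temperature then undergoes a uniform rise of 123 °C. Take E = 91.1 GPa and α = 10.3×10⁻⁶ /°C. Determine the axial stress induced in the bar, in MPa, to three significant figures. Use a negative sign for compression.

-42.3 MPa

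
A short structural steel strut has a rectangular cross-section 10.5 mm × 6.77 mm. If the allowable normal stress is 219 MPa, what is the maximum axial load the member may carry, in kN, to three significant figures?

15.6 kN

A = 71.08 mm².
P_max = σ_allow · A = 219 · 71.08 = 15570 N = 15.57 kN.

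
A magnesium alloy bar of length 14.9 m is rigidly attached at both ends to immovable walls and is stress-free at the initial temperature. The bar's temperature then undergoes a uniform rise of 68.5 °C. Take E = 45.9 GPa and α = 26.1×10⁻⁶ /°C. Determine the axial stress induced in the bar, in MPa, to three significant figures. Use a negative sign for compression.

-82.1 MPa

Free thermal expansion αLΔT = 26.1e-6 · 14900 · 68.5 = 26.64 mm.
The walls impose strain ε = −(26.64)/14900 = -1.7879e-03; σ = Eε = 45900 · -1.7879e-03 = -82.06 MPa.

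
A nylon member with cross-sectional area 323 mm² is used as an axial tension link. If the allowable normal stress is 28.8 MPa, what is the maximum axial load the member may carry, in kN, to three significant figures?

9.30 kN

P_max = σ_allow · A = 28.8 · 323 = 9302 N = 9.302 kN.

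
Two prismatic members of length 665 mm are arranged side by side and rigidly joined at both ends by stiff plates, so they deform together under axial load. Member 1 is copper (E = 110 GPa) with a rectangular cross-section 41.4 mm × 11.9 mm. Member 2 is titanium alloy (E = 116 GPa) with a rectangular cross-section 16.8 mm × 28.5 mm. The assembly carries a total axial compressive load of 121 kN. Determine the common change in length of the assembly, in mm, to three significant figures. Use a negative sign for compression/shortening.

A_1 = 492.7 mm².
A_2 = 478.8 mm².
Equal strain + equilibrium ⇒ each member carries load in proportion to AE: A₁E₁ = 54190000 N, A₂E₂ = 55540000 N, ΣAE = 109700000 N.
δ = PL/ΣAE = -121000·665/109700000 = -0.7333 mm.

-0.733 mm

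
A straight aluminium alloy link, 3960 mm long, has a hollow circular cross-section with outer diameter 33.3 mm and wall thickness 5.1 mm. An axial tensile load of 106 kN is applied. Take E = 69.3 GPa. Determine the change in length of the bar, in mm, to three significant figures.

13.4 mm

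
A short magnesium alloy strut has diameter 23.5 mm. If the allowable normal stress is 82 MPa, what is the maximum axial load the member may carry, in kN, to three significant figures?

A = 433.7 mm².
P_max = σ_allow · A = 82 · 433.7 = 35570 N = 35.57 kN.

35.6 kN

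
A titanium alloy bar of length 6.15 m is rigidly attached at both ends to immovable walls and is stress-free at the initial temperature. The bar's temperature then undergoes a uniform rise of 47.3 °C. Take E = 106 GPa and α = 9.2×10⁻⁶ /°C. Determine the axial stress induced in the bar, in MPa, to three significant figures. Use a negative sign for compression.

Free thermal expansion αLΔT = 9.2e-6 · 6150 · 47.3 = 2.676 mm.
The walls impose strain ε = −(2.676)/6150 = -4.3516e-04; σ = Eε = 106000 · -4.3516e-04 = -46.13 MPa.

-46.1 MPa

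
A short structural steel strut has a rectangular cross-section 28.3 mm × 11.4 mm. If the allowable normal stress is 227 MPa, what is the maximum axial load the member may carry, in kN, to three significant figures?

A = 322.6 mm².
P_max = σ_allow · A = 227 · 322.6 = 73230 N = 73.23 kN.

73.2 kN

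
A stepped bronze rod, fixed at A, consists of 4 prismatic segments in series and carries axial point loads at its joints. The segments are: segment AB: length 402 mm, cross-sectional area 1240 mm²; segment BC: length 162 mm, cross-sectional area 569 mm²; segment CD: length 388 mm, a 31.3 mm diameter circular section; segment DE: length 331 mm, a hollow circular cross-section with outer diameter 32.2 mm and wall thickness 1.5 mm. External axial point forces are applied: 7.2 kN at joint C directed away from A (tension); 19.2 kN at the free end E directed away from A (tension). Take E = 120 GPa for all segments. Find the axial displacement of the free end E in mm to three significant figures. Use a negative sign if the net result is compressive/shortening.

0.581 mm

Internal axial forces (sectioning from the free end, tension +): N_DE = 19.2 kN, N_CD = 19.2 kN, N_BC = 26.4 kN, N_AB = 26.4 kN.
A_CD = 769.4 mm².
A_DE = 144.7 mm².
δ_AB = 26400·402/(1240·120000) = 0.07132 mm
δ_BC = 26400·162/(569·120000) = 0.06264 mm
δ_CD = 19200·388/(769.4·120000) = 0.08068 mm
δ_DE = 19200·331/(144.7·120000) = 0.3661 mm
δ = Σδ_i = 0.5807 mm.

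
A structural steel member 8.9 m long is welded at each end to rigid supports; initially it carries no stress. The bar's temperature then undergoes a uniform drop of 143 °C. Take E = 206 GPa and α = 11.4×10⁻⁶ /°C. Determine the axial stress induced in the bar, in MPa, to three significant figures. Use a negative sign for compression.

Free thermal expansion αLΔT = 11.4e-6 · 8900 · -143 = -14.51 mm.
The walls impose strain ε = −(-14.51)/8900 = 1.6302e-03; σ = Eε = 206000 · 1.6302e-03 = 335.8 MPa.

336 MPa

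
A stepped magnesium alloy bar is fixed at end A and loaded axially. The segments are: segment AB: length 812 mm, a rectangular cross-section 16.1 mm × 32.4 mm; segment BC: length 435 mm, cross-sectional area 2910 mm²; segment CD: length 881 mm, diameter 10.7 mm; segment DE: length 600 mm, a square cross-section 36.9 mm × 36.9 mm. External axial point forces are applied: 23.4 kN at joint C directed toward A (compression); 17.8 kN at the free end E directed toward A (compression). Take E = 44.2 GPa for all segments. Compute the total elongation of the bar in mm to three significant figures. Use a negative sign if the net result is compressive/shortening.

Internal axial forces (sectioning from the free end, tension +): N_DE = -17.8 kN, N_CD = -17.8 kN, N_BC = -41.2 kN, N_AB = -41.2 kN.
A_AB = 521.6 mm².
A_CD = 89.92 mm².
A_DE = 1362 mm².
δ_AB = -41200·812/(521.6·44200) = -1.451 mm
δ_BC = -41200·435/(2910·44200) = -0.1393 mm
δ_CD = -17800·881/(89.92·44200) = -3.946 mm
δ_DE = -17800·600/(1362·44200) = -0.1775 mm
δ = Σδ_i = -5.713 mm.

-5.71 mm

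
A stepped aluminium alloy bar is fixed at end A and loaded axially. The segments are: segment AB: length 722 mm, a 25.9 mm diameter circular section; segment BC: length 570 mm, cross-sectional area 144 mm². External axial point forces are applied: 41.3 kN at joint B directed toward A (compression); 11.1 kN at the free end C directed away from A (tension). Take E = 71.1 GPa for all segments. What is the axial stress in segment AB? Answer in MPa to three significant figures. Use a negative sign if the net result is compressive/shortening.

Internal axial forces (sectioning from the free end, tension +): N_BC = 11.1 kN, N_AB = -30.2 kN.
A_AB = 526.9 mm².
σ_AB = N_AB/A_AB = -30200/526.9 = -57.32 MPa.

-57.3 MPa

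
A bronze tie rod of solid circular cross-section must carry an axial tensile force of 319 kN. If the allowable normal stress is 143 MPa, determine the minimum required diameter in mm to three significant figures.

53.3 mm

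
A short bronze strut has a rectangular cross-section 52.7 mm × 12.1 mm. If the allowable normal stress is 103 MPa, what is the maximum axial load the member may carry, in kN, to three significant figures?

65.7 kN

A = 637.7 mm².
P_max = σ_allow · A = 103 · 637.7 = 65680 N = 65.68 kN.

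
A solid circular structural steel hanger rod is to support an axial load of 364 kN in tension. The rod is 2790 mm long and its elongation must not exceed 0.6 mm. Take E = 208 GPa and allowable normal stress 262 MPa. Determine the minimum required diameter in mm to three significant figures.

Required area A ≥ P/σ_allow = 364000/262 = 1389 mm².
For a solid circular section, d ≥ √(4A/π) = 42.06 mm.
Elongation limit: A ≥ PL/(Eδ_allow) = 364000·2790/(208000·0.6) = 8138 mm² ⇒ d ≥ 101.8 mm.
The elongation limit governs.

102 mm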